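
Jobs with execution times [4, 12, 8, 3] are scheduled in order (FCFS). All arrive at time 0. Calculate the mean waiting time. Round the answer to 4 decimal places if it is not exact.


FCFS order (as given): [4, 12, 8, 3]
Waiting times:
  Job 1: wait = 0
  Job 2: wait = 4
  Job 3: wait = 16
  Job 4: wait = 24
Sum of waiting times = 44
Average waiting time = 44/4 = 11.0

11.0


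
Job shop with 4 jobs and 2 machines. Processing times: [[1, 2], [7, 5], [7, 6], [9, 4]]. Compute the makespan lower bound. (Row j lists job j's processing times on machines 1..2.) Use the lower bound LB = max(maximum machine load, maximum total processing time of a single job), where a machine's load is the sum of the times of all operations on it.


Machine loads:
  Machine 1: 1 + 7 + 7 + 9 = 24
  Machine 2: 2 + 5 + 6 + 4 = 17
Max machine load = 24
Job totals:
  Job 1: 3
  Job 2: 12
  Job 3: 13
  Job 4: 13
Max job total = 13
Lower bound = max(24, 13) = 24

24


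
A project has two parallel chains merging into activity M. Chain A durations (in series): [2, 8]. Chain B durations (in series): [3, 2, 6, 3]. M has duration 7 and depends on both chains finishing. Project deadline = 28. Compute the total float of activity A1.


Forward pass: ES(A1) = sum of predecessors on chain A = 0
EF = ES + duration = 0 + 2 = 2
Backward pass: LF(M) = deadline = 28; LS(M) = 28 - 7 = 21
LF(A1) = LS(M) - sum(successors on chain A) = 21 - 8 = 13
LS = LF - duration = 13 - 2 = 11
Total float = LS - ES = 11 - 0 = 11

11


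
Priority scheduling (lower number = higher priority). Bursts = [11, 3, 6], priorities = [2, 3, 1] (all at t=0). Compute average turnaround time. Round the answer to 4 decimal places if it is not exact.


Sort by priority (ascending = highest first):
Order: [(1, 6), (2, 11), (3, 3)]
Completion times:
  Priority 1, burst=6, C=6
  Priority 2, burst=11, C=17
  Priority 3, burst=3, C=20
Average turnaround = 43/3 = 14.3333

14.3333


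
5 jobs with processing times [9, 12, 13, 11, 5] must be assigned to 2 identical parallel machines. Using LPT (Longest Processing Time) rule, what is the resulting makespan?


Sort jobs in decreasing order (LPT): [13, 12, 11, 9, 5]
Assign each job to the least loaded machine:
  Machine 1: jobs [13, 9, 5], load = 27
  Machine 2: jobs [12, 11], load = 23
Makespan = max load = 27

27


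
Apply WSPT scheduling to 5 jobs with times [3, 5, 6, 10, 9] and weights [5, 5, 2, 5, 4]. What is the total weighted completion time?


Compute p/w ratios and sort ascending (WSPT): [(3, 5), (5, 5), (10, 5), (9, 4), (6, 2)]
Compute weighted completion times:
  Job (p=3,w=5): C=3, w*C=5*3=15
  Job (p=5,w=5): C=8, w*C=5*8=40
  Job (p=10,w=5): C=18, w*C=5*18=90
  Job (p=9,w=4): C=27, w*C=4*27=108
  Job (p=6,w=2): C=33, w*C=2*33=66
Total weighted completion time = 319

319


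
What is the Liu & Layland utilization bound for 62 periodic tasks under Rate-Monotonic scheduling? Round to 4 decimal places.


Compute 2^(1/62) = 1.0112425207
Subtract 1: 1.0112425207 - 1 = 0.0112425207
Multiply by n: 62 * 0.0112425207 = 0.6970362834
Round to 4 dp: 0.6970

0.6970


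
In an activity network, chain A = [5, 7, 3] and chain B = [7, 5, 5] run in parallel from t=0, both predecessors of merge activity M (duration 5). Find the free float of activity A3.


ES(A3) = sum of predecessors on chain A = 12
EF(A3) = ES + duration = 12 + 3 = 15
Successor of A3 is M. ES(M) = max(sum(A), sum(B)) = max(15, 17) = 17
Free float = ES(successor) - EF(current) = 17 - 15 = 2

2


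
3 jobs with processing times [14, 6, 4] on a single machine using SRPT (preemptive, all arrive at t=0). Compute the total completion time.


Since all jobs arrive at t=0, SRPT equals SPT ordering.
SPT order: [4, 6, 14]
Completion times:
  Job 1: p=4, C=4
  Job 2: p=6, C=10
  Job 3: p=14, C=24
Total completion time = 4 + 10 + 24 = 38

38


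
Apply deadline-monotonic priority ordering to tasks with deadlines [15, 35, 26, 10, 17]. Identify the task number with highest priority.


Sort tasks by relative deadline (ascending):
  Task 4: deadline = 10
  Task 1: deadline = 15
  Task 5: deadline = 17
  Task 3: deadline = 26
  Task 2: deadline = 35
Priority order (highest first): [4, 1, 5, 3, 2]
Highest priority task = 4

4


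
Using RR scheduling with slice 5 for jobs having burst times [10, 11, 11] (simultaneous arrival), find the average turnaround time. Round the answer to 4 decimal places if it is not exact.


Time quantum = 5
Execution trace:
  J1 runs 5 units, time = 5
  J2 runs 5 units, time = 10
  J3 runs 5 units, time = 15
  J1 runs 5 units, time = 20
  J2 runs 5 units, time = 25
  J3 runs 5 units, time = 30
  J2 runs 1 units, time = 31
  J3 runs 1 units, time = 32
Finish times: [20, 31, 32]
Average turnaround = 83/3 = 27.6667

27.6667


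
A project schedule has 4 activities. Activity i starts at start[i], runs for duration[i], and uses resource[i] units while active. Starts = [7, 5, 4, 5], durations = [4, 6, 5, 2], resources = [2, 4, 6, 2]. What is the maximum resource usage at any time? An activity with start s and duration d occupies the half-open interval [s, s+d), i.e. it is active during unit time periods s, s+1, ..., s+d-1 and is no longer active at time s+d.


Each activity i is active on [start_i, start_i + duration_i).
Compute total resource usage per time slot:
  t=0: active resources = [], total = 0
  t=1: active resources = [], total = 0
  t=2: active resources = [], total = 0
  t=3: active resources = [], total = 0
  t=4: active resources = [6], total = 6
  t=5: active resources = [4, 6, 2], total = 12
  t=6: active resources = [4, 6, 2], total = 12
  t=7: active resources = [2, 4, 6], total = 12
  t=8: active resources = [2, 4, 6], total = 12
  t=9: active resources = [2, 4], total = 6
  t=10: active resources = [2, 4], total = 6
Peak resource demand = 12

12


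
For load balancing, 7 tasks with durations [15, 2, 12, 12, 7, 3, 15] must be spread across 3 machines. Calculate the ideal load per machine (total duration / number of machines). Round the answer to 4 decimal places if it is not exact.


Total processing time = 15 + 2 + 12 + 12 + 7 + 3 + 15 = 66
Number of machines = 3
Ideal balanced load = 66 / 3 = 22.0

22.0


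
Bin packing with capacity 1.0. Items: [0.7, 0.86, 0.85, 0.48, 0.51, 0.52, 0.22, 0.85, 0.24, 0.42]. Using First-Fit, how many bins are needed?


Place items sequentially using First-Fit:
  Item 0.7 -> new Bin 1
  Item 0.86 -> new Bin 2
  Item 0.85 -> new Bin 3
  Item 0.48 -> new Bin 4
  Item 0.51 -> Bin 4 (now 0.99)
  Item 0.52 -> new Bin 5
  Item 0.22 -> Bin 1 (now 0.92)
  Item 0.85 -> new Bin 6
  Item 0.24 -> Bin 5 (now 0.76)
  Item 0.42 -> new Bin 7
Total bins used = 7

7


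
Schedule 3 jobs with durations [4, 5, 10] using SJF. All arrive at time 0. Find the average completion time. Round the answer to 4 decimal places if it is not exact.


SJF order (ascending): [4, 5, 10]
Completion times:
  Job 1: burst=4, C=4
  Job 2: burst=5, C=9
  Job 3: burst=10, C=19
Average completion = 32/3 = 10.6667

10.6667


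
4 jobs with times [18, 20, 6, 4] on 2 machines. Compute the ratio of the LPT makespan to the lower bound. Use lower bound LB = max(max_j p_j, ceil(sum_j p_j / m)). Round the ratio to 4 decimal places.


LPT order: [20, 18, 6, 4]
Machine loads after assignment: [24, 24]
LPT makespan = 24
Lower bound = max(max_job, ceil(total/2)) = max(20, 24) = 24
Ratio = 24 / 24 = 1.0

1.0


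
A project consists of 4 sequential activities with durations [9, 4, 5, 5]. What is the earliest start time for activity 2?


Activity 2 starts after activities 1 through 1 complete.
Predecessor durations: [9]
ES = 9 = 9

9


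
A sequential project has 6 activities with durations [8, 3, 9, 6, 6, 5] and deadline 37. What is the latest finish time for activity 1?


LF(activity 1) = deadline - sum of successor durations
Successors: activities 2 through 6 with durations [3, 9, 6, 6, 5]
Sum of successor durations = 29
LF = 37 - 29 = 8

8


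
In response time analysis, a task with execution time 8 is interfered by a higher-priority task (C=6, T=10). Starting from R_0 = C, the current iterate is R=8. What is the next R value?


R_next = C + ceil(R_prev / T_hp) * C_hp
ceil(8 / 10) = ceil(0.8) = 1
Interference = 1 * 6 = 6
R_next = 8 + 6 = 14

14


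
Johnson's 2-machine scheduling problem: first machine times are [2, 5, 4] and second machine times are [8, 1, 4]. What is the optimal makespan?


Apply Johnson's rule:
  Group 1 (a <= b): [(1, 2, 8), (3, 4, 4)]
  Group 2 (a > b): [(2, 5, 1)]
Optimal job order: [1, 3, 2]
Schedule:
  Job 1: M1 done at 2, M2 done at 10
  Job 3: M1 done at 6, M2 done at 14
  Job 2: M1 done at 11, M2 done at 15
Makespan = 15

15


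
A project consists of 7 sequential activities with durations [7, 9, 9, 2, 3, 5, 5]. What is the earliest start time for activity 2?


Activity 2 starts after activities 1 through 1 complete.
Predecessor durations: [7]
ES = 7 = 7

7


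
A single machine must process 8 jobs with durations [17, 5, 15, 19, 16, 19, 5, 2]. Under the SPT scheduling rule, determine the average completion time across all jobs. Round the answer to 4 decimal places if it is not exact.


Sort jobs by processing time (SPT order): [2, 5, 5, 15, 16, 17, 19, 19]
Compute completion times sequentially:
  Job 1: processing = 2, completes at 2
  Job 2: processing = 5, completes at 7
  Job 3: processing = 5, completes at 12
  Job 4: processing = 15, completes at 27
  Job 5: processing = 16, completes at 43
  Job 6: processing = 17, completes at 60
  Job 7: processing = 19, completes at 79
  Job 8: processing = 19, completes at 98
Sum of completion times = 328
Average completion time = 328/8 = 41.0

41.0


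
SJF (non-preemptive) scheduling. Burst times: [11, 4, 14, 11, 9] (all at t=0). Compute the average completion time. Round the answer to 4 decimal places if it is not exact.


SJF order (ascending): [4, 9, 11, 11, 14]
Completion times:
  Job 1: burst=4, C=4
  Job 2: burst=9, C=13
  Job 3: burst=11, C=24
  Job 4: burst=11, C=35
  Job 5: burst=14, C=49
Average completion = 125/5 = 25.0

25.0


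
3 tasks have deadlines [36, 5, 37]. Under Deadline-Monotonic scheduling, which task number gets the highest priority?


Sort tasks by relative deadline (ascending):
  Task 2: deadline = 5
  Task 1: deadline = 36
  Task 3: deadline = 37
Priority order (highest first): [2, 1, 3]
Highest priority task = 2

2


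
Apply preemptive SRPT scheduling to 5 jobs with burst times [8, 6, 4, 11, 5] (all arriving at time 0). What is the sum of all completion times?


Since all jobs arrive at t=0, SRPT equals SPT ordering.
SPT order: [4, 5, 6, 8, 11]
Completion times:
  Job 1: p=4, C=4
  Job 2: p=5, C=9
  Job 3: p=6, C=15
  Job 4: p=8, C=23
  Job 5: p=11, C=34
Total completion time = 4 + 9 + 15 + 23 + 34 = 85

85


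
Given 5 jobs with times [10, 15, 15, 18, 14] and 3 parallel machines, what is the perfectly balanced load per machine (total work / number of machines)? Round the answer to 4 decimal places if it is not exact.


Total processing time = 10 + 15 + 15 + 18 + 14 = 72
Number of machines = 3
Ideal balanced load = 72 / 3 = 24.0

24.0


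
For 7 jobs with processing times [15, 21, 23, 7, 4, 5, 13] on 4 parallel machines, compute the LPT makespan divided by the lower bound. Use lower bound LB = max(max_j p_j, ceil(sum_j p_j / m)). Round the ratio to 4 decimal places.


LPT order: [23, 21, 15, 13, 7, 5, 4]
Machine loads after assignment: [23, 21, 24, 20]
LPT makespan = 24
Lower bound = max(max_job, ceil(total/4)) = max(23, 22) = 23
Ratio = 24 / 23 = 1.0435

1.0435


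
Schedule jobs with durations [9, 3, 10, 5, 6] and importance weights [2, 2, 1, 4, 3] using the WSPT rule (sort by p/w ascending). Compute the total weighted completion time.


Compute p/w ratios and sort ascending (WSPT): [(5, 4), (3, 2), (6, 3), (9, 2), (10, 1)]
Compute weighted completion times:
  Job (p=5,w=4): C=5, w*C=4*5=20
  Job (p=3,w=2): C=8, w*C=2*8=16
  Job (p=6,w=3): C=14, w*C=3*14=42
  Job (p=9,w=2): C=23, w*C=2*23=46
  Job (p=10,w=1): C=33, w*C=1*33=33
Total weighted completion time = 157

157


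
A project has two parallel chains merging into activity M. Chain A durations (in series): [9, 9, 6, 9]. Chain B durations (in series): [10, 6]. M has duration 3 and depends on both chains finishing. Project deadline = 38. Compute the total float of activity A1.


Forward pass: ES(A1) = sum of predecessors on chain A = 0
EF = ES + duration = 0 + 9 = 9
Backward pass: LF(M) = deadline = 38; LS(M) = 38 - 3 = 35
LF(A1) = LS(M) - sum(successors on chain A) = 35 - 24 = 11
LS = LF - duration = 11 - 9 = 2
Total float = LS - ES = 2 - 0 = 2

2


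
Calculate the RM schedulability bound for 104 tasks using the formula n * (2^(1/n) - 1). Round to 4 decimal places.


Compute 2^(1/104) = 1.0066871365
Subtract 1: 1.0066871365 - 1 = 0.0066871365
Multiply by n: 104 * 0.0066871365 = 0.6954621960
Round to 4 dp: 0.6955

0.6955


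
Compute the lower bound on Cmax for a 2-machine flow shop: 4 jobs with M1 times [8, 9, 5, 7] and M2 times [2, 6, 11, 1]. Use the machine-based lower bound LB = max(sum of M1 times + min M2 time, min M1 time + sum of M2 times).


LB1 = sum(M1 times) + min(M2 times) = 29 + 1 = 30
LB2 = min(M1 times) + sum(M2 times) = 5 + 20 = 25
Lower bound = max(LB1, LB2) = max(30, 25) = 30

30


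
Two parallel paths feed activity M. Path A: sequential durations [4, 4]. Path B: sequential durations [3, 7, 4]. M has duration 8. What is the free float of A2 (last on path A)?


ES(A2) = sum of predecessors on chain A = 4
EF(A2) = ES + duration = 4 + 4 = 8
Successor of A2 is M. ES(M) = max(sum(A), sum(B)) = max(8, 14) = 14
Free float = ES(successor) - EF(current) = 14 - 8 = 6

6


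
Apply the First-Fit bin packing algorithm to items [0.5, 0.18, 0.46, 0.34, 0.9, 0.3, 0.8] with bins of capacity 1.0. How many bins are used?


Place items sequentially using First-Fit:
  Item 0.5 -> new Bin 1
  Item 0.18 -> Bin 1 (now 0.68)
  Item 0.46 -> new Bin 2
  Item 0.34 -> Bin 2 (now 0.8)
  Item 0.9 -> new Bin 3
  Item 0.3 -> Bin 1 (now 0.98)
  Item 0.8 -> new Bin 4
Total bins used = 4

4


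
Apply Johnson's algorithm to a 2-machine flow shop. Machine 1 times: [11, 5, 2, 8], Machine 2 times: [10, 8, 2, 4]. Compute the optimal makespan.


Apply Johnson's rule:
  Group 1 (a <= b): [(3, 2, 2), (2, 5, 8)]
  Group 2 (a > b): [(1, 11, 10), (4, 8, 4)]
Optimal job order: [3, 2, 1, 4]
Schedule:
  Job 3: M1 done at 2, M2 done at 4
  Job 2: M1 done at 7, M2 done at 15
  Job 1: M1 done at 18, M2 done at 28
  Job 4: M1 done at 26, M2 done at 32
Makespan = 32

32


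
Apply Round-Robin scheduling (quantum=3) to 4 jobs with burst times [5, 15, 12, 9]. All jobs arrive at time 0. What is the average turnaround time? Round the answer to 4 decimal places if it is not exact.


Time quantum = 3
Execution trace:
  J1 runs 3 units, time = 3
  J2 runs 3 units, time = 6
  J3 runs 3 units, time = 9
  J4 runs 3 units, time = 12
  J1 runs 2 units, time = 14
  J2 runs 3 units, time = 17
  J3 runs 3 units, time = 20
  J4 runs 3 units, time = 23
  J2 runs 3 units, time = 26
  J3 runs 3 units, time = 29
  J4 runs 3 units, time = 32
  J2 runs 3 units, time = 35
  J3 runs 3 units, time = 38
  J2 runs 3 units, time = 41
Finish times: [14, 41, 38, 32]
Average turnaround = 125/4 = 31.25

31.25


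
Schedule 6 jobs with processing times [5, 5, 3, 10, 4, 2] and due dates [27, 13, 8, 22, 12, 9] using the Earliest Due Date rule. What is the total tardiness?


Sort by due date (EDD order): [(3, 8), (2, 9), (4, 12), (5, 13), (10, 22), (5, 27)]
Compute completion times and tardiness:
  Job 1: p=3, d=8, C=3, tardiness=max(0,3-8)=0
  Job 2: p=2, d=9, C=5, tardiness=max(0,5-9)=0
  Job 3: p=4, d=12, C=9, tardiness=max(0,9-12)=0
  Job 4: p=5, d=13, C=14, tardiness=max(0,14-13)=1
  Job 5: p=10, d=22, C=24, tardiness=max(0,24-22)=2
  Job 6: p=5, d=27, C=29, tardiness=max(0,29-27)=2
Total tardiness = 5

5


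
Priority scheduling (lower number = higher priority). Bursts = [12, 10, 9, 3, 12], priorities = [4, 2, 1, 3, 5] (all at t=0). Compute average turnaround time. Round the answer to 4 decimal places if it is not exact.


Sort by priority (ascending = highest first):
Order: [(1, 9), (2, 10), (3, 3), (4, 12), (5, 12)]
Completion times:
  Priority 1, burst=9, C=9
  Priority 2, burst=10, C=19
  Priority 3, burst=3, C=22
  Priority 4, burst=12, C=34
  Priority 5, burst=12, C=46
Average turnaround = 130/5 = 26.0

26.0


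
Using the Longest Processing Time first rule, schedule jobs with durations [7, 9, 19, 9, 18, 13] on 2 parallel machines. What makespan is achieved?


Sort jobs in decreasing order (LPT): [19, 18, 13, 9, 9, 7]
Assign each job to the least loaded machine:
  Machine 1: jobs [19, 9, 9], load = 37
  Machine 2: jobs [18, 13, 7], load = 38
Makespan = max load = 38

38


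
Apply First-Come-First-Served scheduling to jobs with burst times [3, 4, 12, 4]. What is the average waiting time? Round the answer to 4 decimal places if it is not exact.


FCFS order (as given): [3, 4, 12, 4]
Waiting times:
  Job 1: wait = 0
  Job 2: wait = 3
  Job 3: wait = 7
  Job 4: wait = 19
Sum of waiting times = 29
Average waiting time = 29/4 = 7.25

7.25


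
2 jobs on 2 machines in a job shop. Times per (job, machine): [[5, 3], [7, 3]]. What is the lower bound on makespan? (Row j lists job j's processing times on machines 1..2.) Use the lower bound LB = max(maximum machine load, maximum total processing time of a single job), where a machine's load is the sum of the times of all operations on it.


Machine loads:
  Machine 1: 5 + 7 = 12
  Machine 2: 3 + 3 = 6
Max machine load = 12
Job totals:
  Job 1: 8
  Job 2: 10
Max job total = 10
Lower bound = max(12, 10) = 12

12


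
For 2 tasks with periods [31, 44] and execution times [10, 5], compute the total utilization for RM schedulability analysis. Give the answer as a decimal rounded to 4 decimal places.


Compute individual utilizations (exact fractions):
  Task 1: C/T = 10/31 (approx. 0.3226)
  Task 2: C/T = 5/44 (approx. 0.1136)
Total utilization U = 10/31 + 5/44 = 595/1364
Rounded to 4 decimal places: U = 0.4362
RM (Liu & Layland) bound for 2 tasks = 0.828427; compare with U = 595/1364 (approx. 0.436217)
U <= bound, so schedulable by RM sufficient condition.

0.4362


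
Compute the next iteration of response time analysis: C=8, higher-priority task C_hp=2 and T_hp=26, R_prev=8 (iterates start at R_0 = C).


R_next = C + ceil(R_prev / T_hp) * C_hp
ceil(8 / 26) = ceil(0.3077) = 1
Interference = 1 * 2 = 2
R_next = 8 + 2 = 10

10


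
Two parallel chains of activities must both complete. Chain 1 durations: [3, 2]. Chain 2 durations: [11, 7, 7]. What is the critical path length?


Path A total = 3 + 2 = 5
Path B total = 11 + 7 + 7 = 25
Critical path = longest path = max(5, 25) = 25

25


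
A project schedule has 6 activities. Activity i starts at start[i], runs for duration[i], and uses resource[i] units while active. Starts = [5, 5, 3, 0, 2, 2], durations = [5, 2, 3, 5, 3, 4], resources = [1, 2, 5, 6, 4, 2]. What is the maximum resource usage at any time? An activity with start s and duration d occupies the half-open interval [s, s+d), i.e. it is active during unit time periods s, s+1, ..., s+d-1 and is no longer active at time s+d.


Each activity i is active on [start_i, start_i + duration_i).
Compute total resource usage per time slot:
  t=0: active resources = [6], total = 6
  t=1: active resources = [6], total = 6
  t=2: active resources = [6, 4, 2], total = 12
  t=3: active resources = [5, 6, 4, 2], total = 17
  t=4: active resources = [5, 6, 4, 2], total = 17
  t=5: active resources = [1, 2, 5, 2], total = 10
  t=6: active resources = [1, 2], total = 3
  t=7: active resources = [1], total = 1
  t=8: active resources = [1], total = 1
  t=9: active resources = [1], total = 1
Peak resource demand = 17

17


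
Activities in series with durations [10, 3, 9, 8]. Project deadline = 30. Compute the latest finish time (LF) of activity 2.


LF(activity 2) = deadline - sum of successor durations
Successors: activities 3 through 4 with durations [9, 8]
Sum of successor durations = 17
LF = 30 - 17 = 13

13


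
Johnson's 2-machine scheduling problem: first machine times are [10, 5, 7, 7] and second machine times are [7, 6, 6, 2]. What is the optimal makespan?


Apply Johnson's rule:
  Group 1 (a <= b): [(2, 5, 6)]
  Group 2 (a > b): [(1, 10, 7), (3, 7, 6), (4, 7, 2)]
Optimal job order: [2, 1, 3, 4]
Schedule:
  Job 2: M1 done at 5, M2 done at 11
  Job 1: M1 done at 15, M2 done at 22
  Job 3: M1 done at 22, M2 done at 28
  Job 4: M1 done at 29, M2 done at 31
Makespan = 31

31


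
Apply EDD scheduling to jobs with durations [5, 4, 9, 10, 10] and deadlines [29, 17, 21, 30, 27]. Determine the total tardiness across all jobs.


Sort by due date (EDD order): [(4, 17), (9, 21), (10, 27), (5, 29), (10, 30)]
Compute completion times and tardiness:
  Job 1: p=4, d=17, C=4, tardiness=max(0,4-17)=0
  Job 2: p=9, d=21, C=13, tardiness=max(0,13-21)=0
  Job 3: p=10, d=27, C=23, tardiness=max(0,23-27)=0
  Job 4: p=5, d=29, C=28, tardiness=max(0,28-29)=0
  Job 5: p=10, d=30, C=38, tardiness=max(0,38-30)=8
Total tardiness = 8

8


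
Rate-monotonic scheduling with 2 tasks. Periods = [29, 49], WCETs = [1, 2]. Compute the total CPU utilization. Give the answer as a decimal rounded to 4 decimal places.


Compute individual utilizations (exact fractions):
  Task 1: C/T = 1/29 (approx. 0.0345)
  Task 2: C/T = 2/49 (approx. 0.0408)
Total utilization U = 1/29 + 2/49 = 107/1421
Rounded to 4 decimal places: U = 0.0753
RM (Liu & Layland) bound for 2 tasks = 0.828427; compare with U = 107/1421 (approx. 0.075299)
U <= bound, so schedulable by RM sufficient condition.

0.0753


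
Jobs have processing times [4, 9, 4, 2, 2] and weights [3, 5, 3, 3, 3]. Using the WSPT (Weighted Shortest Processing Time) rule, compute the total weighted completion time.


Compute p/w ratios and sort ascending (WSPT): [(2, 3), (2, 3), (4, 3), (4, 3), (9, 5)]
Compute weighted completion times:
  Job (p=2,w=3): C=2, w*C=3*2=6
  Job (p=2,w=3): C=4, w*C=3*4=12
  Job (p=4,w=3): C=8, w*C=3*8=24
  Job (p=4,w=3): C=12, w*C=3*12=36
  Job (p=9,w=5): C=21, w*C=5*21=105
Total weighted completion time = 183

183


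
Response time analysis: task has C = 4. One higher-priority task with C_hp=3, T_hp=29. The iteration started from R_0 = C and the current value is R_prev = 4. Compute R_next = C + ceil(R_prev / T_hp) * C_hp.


R_next = C + ceil(R_prev / T_hp) * C_hp
ceil(4 / 29) = ceil(0.1379) = 1
Interference = 1 * 3 = 3
R_next = 4 + 3 = 7

7


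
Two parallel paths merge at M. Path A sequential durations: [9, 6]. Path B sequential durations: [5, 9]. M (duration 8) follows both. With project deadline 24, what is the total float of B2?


Forward pass: ES(B2) = sum of predecessors on chain B = 5
EF = ES + duration = 5 + 9 = 14
Backward pass: LF(M) = deadline = 24; LS(M) = 24 - 8 = 16
LF(B2) = LS(M) - sum(successors on chain B) = 16 - 0 = 16
LS = LF - duration = 16 - 9 = 7
Total float = LS - ES = 7 - 5 = 2

2


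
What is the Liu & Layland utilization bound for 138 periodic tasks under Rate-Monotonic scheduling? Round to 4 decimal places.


Compute 2^(1/138) = 1.0050354411
Subtract 1: 1.0050354411 - 1 = 0.0050354411
Multiply by n: 138 * 0.0050354411 = 0.6948908718
Round to 4 dp: 0.6949

0.6949


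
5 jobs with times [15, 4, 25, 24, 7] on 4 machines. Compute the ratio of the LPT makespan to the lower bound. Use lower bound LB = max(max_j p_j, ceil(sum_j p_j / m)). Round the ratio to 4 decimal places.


LPT order: [25, 24, 15, 7, 4]
Machine loads after assignment: [25, 24, 15, 11]
LPT makespan = 25
Lower bound = max(max_job, ceil(total/4)) = max(25, 19) = 25
Ratio = 25 / 25 = 1.0

1.0


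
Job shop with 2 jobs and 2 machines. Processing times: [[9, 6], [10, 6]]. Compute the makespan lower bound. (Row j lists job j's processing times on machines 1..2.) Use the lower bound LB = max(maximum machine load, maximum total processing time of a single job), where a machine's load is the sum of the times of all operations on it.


Machine loads:
  Machine 1: 9 + 10 = 19
  Machine 2: 6 + 6 = 12
Max machine load = 19
Job totals:
  Job 1: 15
  Job 2: 16
Max job total = 16
Lower bound = max(19, 16) = 19

19


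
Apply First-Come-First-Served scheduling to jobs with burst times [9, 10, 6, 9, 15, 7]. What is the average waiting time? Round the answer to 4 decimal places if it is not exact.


FCFS order (as given): [9, 10, 6, 9, 15, 7]
Waiting times:
  Job 1: wait = 0
  Job 2: wait = 9
  Job 3: wait = 19
  Job 4: wait = 25
  Job 5: wait = 34
  Job 6: wait = 49
Sum of waiting times = 136
Average waiting time = 136/6 = 22.6667

22.6667


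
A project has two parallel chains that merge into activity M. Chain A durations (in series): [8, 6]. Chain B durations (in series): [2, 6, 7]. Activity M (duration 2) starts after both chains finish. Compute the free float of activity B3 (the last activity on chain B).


ES(B3) = sum of predecessors on chain B = 8
EF(B3) = ES + duration = 8 + 7 = 15
Successor of B3 is M. ES(M) = max(sum(A), sum(B)) = max(14, 15) = 15
Free float = ES(successor) - EF(current) = 15 - 15 = 0

0


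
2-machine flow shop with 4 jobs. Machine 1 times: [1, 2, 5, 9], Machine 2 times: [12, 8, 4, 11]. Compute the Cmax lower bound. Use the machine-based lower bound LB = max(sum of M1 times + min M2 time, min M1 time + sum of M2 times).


LB1 = sum(M1 times) + min(M2 times) = 17 + 4 = 21
LB2 = min(M1 times) + sum(M2 times) = 1 + 35 = 36
Lower bound = max(LB1, LB2) = max(21, 36) = 36

36


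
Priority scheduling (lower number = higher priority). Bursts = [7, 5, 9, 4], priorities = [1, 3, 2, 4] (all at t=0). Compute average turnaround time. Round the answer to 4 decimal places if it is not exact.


Sort by priority (ascending = highest first):
Order: [(1, 7), (2, 9), (3, 5), (4, 4)]
Completion times:
  Priority 1, burst=7, C=7
  Priority 2, burst=9, C=16
  Priority 3, burst=5, C=21
  Priority 4, burst=4, C=25
Average turnaround = 69/4 = 17.25

17.25


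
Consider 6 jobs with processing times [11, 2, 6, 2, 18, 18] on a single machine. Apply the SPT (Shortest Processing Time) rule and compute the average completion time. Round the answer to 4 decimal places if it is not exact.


Sort jobs by processing time (SPT order): [2, 2, 6, 11, 18, 18]
Compute completion times sequentially:
  Job 1: processing = 2, completes at 2
  Job 2: processing = 2, completes at 4
  Job 3: processing = 6, completes at 10
  Job 4: processing = 11, completes at 21
  Job 5: processing = 18, completes at 39
  Job 6: processing = 18, completes at 57
Sum of completion times = 133
Average completion time = 133/6 = 22.1667

22.1667


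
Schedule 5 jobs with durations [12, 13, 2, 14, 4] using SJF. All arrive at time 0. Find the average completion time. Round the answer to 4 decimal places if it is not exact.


SJF order (ascending): [2, 4, 12, 13, 14]
Completion times:
  Job 1: burst=2, C=2
  Job 2: burst=4, C=6
  Job 3: burst=12, C=18
  Job 4: burst=13, C=31
  Job 5: burst=14, C=45
Average completion = 102/5 = 20.4

20.4


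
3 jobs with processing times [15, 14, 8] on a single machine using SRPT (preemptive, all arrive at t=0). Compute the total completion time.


Since all jobs arrive at t=0, SRPT equals SPT ordering.
SPT order: [8, 14, 15]
Completion times:
  Job 1: p=8, C=8
  Job 2: p=14, C=22
  Job 3: p=15, C=37
Total completion time = 8 + 22 + 37 = 67

67


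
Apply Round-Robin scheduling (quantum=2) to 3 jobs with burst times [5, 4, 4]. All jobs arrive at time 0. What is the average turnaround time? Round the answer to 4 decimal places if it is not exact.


Time quantum = 2
Execution trace:
  J1 runs 2 units, time = 2
  J2 runs 2 units, time = 4
  J3 runs 2 units, time = 6
  J1 runs 2 units, time = 8
  J2 runs 2 units, time = 10
  J3 runs 2 units, time = 12
  J1 runs 1 units, time = 13
Finish times: [13, 10, 12]
Average turnaround = 35/3 = 11.6667

11.6667


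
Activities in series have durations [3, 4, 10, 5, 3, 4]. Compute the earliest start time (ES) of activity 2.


Activity 2 starts after activities 1 through 1 complete.
Predecessor durations: [3]
ES = 3 = 3

3


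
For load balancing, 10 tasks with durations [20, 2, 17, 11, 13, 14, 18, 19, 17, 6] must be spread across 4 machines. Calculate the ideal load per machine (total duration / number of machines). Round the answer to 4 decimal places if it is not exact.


Total processing time = 20 + 2 + 17 + 11 + 13 + 14 + 18 + 19 + 17 + 6 = 137
Number of machines = 4
Ideal balanced load = 137 / 4 = 34.25

34.25


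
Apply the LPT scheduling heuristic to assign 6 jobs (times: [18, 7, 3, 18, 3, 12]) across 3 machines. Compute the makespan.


Sort jobs in decreasing order (LPT): [18, 18, 12, 7, 3, 3]
Assign each job to the least loaded machine:
  Machine 1: jobs [18, 3], load = 21
  Machine 2: jobs [18, 3], load = 21
  Machine 3: jobs [12, 7], load = 19
Makespan = max load = 21

21


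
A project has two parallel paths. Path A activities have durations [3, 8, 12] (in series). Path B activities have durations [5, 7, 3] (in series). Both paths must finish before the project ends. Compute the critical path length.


Path A total = 3 + 8 + 12 = 23
Path B total = 5 + 7 + 3 = 15
Critical path = longest path = max(23, 15) = 23

23


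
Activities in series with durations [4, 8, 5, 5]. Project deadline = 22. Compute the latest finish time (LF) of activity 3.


LF(activity 3) = deadline - sum of successor durations
Successors: activities 4 through 4 with durations [5]
Sum of successor durations = 5
LF = 22 - 5 = 17

17


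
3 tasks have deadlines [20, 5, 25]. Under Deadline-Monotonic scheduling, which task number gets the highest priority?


Sort tasks by relative deadline (ascending):
  Task 2: deadline = 5
  Task 1: deadline = 20
  Task 3: deadline = 25
Priority order (highest first): [2, 1, 3]
Highest priority task = 2

2


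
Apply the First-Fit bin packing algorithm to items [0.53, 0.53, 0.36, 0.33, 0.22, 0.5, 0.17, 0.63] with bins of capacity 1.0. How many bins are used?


Place items sequentially using First-Fit:
  Item 0.53 -> new Bin 1
  Item 0.53 -> new Bin 2
  Item 0.36 -> Bin 1 (now 0.89)
  Item 0.33 -> Bin 2 (now 0.86)
  Item 0.22 -> new Bin 3
  Item 0.5 -> Bin 3 (now 0.72)
  Item 0.17 -> Bin 3 (now 0.89)
  Item 0.63 -> new Bin 4
Total bins used = 4

4


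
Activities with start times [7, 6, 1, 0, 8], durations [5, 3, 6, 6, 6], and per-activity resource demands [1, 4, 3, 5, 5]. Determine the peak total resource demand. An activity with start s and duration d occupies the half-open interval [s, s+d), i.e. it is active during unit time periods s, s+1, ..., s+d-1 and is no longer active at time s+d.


Each activity i is active on [start_i, start_i + duration_i).
Compute total resource usage per time slot:
  t=0: active resources = [5], total = 5
  t=1: active resources = [3, 5], total = 8
  t=2: active resources = [3, 5], total = 8
  t=3: active resources = [3, 5], total = 8
  t=4: active resources = [3, 5], total = 8
  t=5: active resources = [3, 5], total = 8
  t=6: active resources = [4, 3], total = 7
  t=7: active resources = [1, 4], total = 5
  t=8: active resources = [1, 4, 5], total = 10
  t=9: active resources = [1, 5], total = 6
  t=10: active resources = [1, 5], total = 6
  t=11: active resources = [1, 5], total = 6
  t=12: active resources = [5], total = 5
  t=13: active resources = [5], total = 5
Peak resource demand = 10

10


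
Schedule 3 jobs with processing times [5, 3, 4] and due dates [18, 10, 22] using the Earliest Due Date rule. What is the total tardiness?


Sort by due date (EDD order): [(3, 10), (5, 18), (4, 22)]
Compute completion times and tardiness:
  Job 1: p=3, d=10, C=3, tardiness=max(0,3-10)=0
  Job 2: p=5, d=18, C=8, tardiness=max(0,8-18)=0
  Job 3: p=4, d=22, C=12, tardiness=max(0,12-22)=0
Total tardiness = 0

0


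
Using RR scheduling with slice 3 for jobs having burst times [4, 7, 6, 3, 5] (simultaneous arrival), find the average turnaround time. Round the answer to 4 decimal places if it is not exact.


Time quantum = 3
Execution trace:
  J1 runs 3 units, time = 3
  J2 runs 3 units, time = 6
  J3 runs 3 units, time = 9
  J4 runs 3 units, time = 12
  J5 runs 3 units, time = 15
  J1 runs 1 units, time = 16
  J2 runs 3 units, time = 19
  J3 runs 3 units, time = 22
  J5 runs 2 units, time = 24
  J2 runs 1 units, time = 25
Finish times: [16, 25, 22, 12, 24]
Average turnaround = 99/5 = 19.8

19.8


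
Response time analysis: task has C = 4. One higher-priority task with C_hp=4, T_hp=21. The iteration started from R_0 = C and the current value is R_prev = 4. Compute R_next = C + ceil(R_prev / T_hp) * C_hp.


R_next = C + ceil(R_prev / T_hp) * C_hp
ceil(4 / 21) = ceil(0.1905) = 1
Interference = 1 * 4 = 4
R_next = 4 + 4 = 8

8


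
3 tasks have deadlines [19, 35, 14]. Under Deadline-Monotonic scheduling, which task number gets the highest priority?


Sort tasks by relative deadline (ascending):
  Task 3: deadline = 14
  Task 1: deadline = 19
  Task 2: deadline = 35
Priority order (highest first): [3, 1, 2]
Highest priority task = 3

3


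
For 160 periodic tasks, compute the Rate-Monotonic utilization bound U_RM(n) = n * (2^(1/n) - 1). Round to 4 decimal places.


Compute 2^(1/160) = 1.0043415673
Subtract 1: 1.0043415673 - 1 = 0.0043415673
Multiply by n: 160 * 0.0043415673 = 0.6946507680
Round to 4 dp: 0.6947

0.6947


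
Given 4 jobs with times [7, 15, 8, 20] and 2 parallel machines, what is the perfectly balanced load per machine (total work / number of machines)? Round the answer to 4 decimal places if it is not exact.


Total processing time = 7 + 15 + 8 + 20 = 50
Number of machines = 2
Ideal balanced load = 50 / 2 = 25.0

25.0


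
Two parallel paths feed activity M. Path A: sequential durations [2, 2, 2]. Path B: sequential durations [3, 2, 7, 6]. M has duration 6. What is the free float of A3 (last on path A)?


ES(A3) = sum of predecessors on chain A = 4
EF(A3) = ES + duration = 4 + 2 = 6
Successor of A3 is M. ES(M) = max(sum(A), sum(B)) = max(6, 18) = 18
Free float = ES(successor) - EF(current) = 18 - 6 = 12

12


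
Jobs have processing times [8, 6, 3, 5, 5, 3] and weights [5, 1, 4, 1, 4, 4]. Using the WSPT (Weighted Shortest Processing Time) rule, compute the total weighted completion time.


Compute p/w ratios and sort ascending (WSPT): [(3, 4), (3, 4), (5, 4), (8, 5), (5, 1), (6, 1)]
Compute weighted completion times:
  Job (p=3,w=4): C=3, w*C=4*3=12
  Job (p=3,w=4): C=6, w*C=4*6=24
  Job (p=5,w=4): C=11, w*C=4*11=44
  Job (p=8,w=5): C=19, w*C=5*19=95
  Job (p=5,w=1): C=24, w*C=1*24=24
  Job (p=6,w=1): C=30, w*C=1*30=30
Total weighted completion time = 229

229


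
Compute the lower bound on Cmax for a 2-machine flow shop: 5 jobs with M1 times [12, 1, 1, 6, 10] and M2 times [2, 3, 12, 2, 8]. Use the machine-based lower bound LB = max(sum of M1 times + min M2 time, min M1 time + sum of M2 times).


LB1 = sum(M1 times) + min(M2 times) = 30 + 2 = 32
LB2 = min(M1 times) + sum(M2 times) = 1 + 27 = 28
Lower bound = max(LB1, LB2) = max(32, 28) = 32

32


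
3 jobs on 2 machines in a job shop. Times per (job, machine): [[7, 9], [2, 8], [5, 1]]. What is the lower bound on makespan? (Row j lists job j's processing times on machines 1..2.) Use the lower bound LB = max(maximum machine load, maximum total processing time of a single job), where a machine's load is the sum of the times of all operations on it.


Machine loads:
  Machine 1: 7 + 2 + 5 = 14
  Machine 2: 9 + 8 + 1 = 18
Max machine load = 18
Job totals:
  Job 1: 16
  Job 2: 10
  Job 3: 6
Max job total = 16
Lower bound = max(18, 16) = 18

18


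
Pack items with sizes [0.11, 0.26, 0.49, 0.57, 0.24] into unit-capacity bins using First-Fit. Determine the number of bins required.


Place items sequentially using First-Fit:
  Item 0.11 -> new Bin 1
  Item 0.26 -> Bin 1 (now 0.37)
  Item 0.49 -> Bin 1 (now 0.86)
  Item 0.57 -> new Bin 2
  Item 0.24 -> Bin 2 (now 0.81)
Total bins used = 2

2


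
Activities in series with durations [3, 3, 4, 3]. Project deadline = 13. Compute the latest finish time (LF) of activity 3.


LF(activity 3) = deadline - sum of successor durations
Successors: activities 4 through 4 with durations [3]
Sum of successor durations = 3
LF = 13 - 3 = 10

10


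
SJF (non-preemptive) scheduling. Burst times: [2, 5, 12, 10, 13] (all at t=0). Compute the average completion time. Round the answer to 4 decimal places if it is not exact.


SJF order (ascending): [2, 5, 10, 12, 13]
Completion times:
  Job 1: burst=2, C=2
  Job 2: burst=5, C=7
  Job 3: burst=10, C=17
  Job 4: burst=12, C=29
  Job 5: burst=13, C=42
Average completion = 97/5 = 19.4

19.4


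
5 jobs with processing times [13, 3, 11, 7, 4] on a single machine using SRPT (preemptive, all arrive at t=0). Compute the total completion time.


Since all jobs arrive at t=0, SRPT equals SPT ordering.
SPT order: [3, 4, 7, 11, 13]
Completion times:
  Job 1: p=3, C=3
  Job 2: p=4, C=7
  Job 3: p=7, C=14
  Job 4: p=11, C=25
  Job 5: p=13, C=38
Total completion time = 3 + 7 + 14 + 25 + 38 = 87

87


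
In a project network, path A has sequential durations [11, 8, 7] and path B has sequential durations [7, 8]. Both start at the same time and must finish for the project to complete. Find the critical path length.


Path A total = 11 + 8 + 7 = 26
Path B total = 7 + 8 = 15
Critical path = longest path = max(26, 15) = 26

26


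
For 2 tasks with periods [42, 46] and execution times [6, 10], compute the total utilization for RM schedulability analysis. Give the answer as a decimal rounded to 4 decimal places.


Compute individual utilizations (exact fractions):
  Task 1: C/T = 6/42 = 1/7 (approx. 0.1429)
  Task 2: C/T = 10/46 = 5/23 (approx. 0.2174)
Total utilization U = 1/7 + 5/23 = 58/161
Rounded to 4 decimal places: U = 0.3602
RM (Liu & Layland) bound for 2 tasks = 0.828427; compare with U = 58/161 (approx. 0.360248)
U <= bound, so schedulable by RM sufficient condition.

0.3602


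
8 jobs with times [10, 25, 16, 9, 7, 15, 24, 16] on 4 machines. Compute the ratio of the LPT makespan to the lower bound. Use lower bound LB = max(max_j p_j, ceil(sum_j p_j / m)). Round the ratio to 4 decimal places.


LPT order: [25, 24, 16, 16, 15, 10, 9, 7]
Machine loads after assignment: [32, 33, 31, 26]
LPT makespan = 33
Lower bound = max(max_job, ceil(total/4)) = max(25, 31) = 31
Ratio = 33 / 31 = 1.0645

1.0645


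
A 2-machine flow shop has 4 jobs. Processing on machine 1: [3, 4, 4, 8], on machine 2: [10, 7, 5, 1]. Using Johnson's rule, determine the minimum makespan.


Apply Johnson's rule:
  Group 1 (a <= b): [(1, 3, 10), (2, 4, 7), (3, 4, 5)]
  Group 2 (a > b): [(4, 8, 1)]
Optimal job order: [1, 2, 3, 4]
Schedule:
  Job 1: M1 done at 3, M2 done at 13
  Job 2: M1 done at 7, M2 done at 20
  Job 3: M1 done at 11, M2 done at 25
  Job 4: M1 done at 19, M2 done at 26
Makespan = 26

26


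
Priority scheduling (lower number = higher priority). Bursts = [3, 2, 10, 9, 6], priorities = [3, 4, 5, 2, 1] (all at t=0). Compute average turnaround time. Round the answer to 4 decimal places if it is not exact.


Sort by priority (ascending = highest first):
Order: [(1, 6), (2, 9), (3, 3), (4, 2), (5, 10)]
Completion times:
  Priority 1, burst=6, C=6
  Priority 2, burst=9, C=15
  Priority 3, burst=3, C=18
  Priority 4, burst=2, C=20
  Priority 5, burst=10, C=30
Average turnaround = 89/5 = 17.8

17.8


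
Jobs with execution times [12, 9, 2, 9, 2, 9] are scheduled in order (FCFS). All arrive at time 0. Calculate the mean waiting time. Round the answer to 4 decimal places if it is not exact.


FCFS order (as given): [12, 9, 2, 9, 2, 9]
Waiting times:
  Job 1: wait = 0
  Job 2: wait = 12
  Job 3: wait = 21
  Job 4: wait = 23
  Job 5: wait = 32
  Job 6: wait = 34
Sum of waiting times = 122
Average waiting time = 122/6 = 20.3333

20.3333


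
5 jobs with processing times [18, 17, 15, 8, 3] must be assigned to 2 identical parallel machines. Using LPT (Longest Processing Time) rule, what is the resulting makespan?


Sort jobs in decreasing order (LPT): [18, 17, 15, 8, 3]
Assign each job to the least loaded machine:
  Machine 1: jobs [18, 8, 3], load = 29
  Machine 2: jobs [17, 15], load = 32
Makespan = max load = 32

32
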